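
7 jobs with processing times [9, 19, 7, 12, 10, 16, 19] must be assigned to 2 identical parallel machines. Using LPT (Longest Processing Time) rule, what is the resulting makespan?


Sort jobs in decreasing order (LPT): [19, 19, 16, 12, 10, 9, 7]
Assign each job to the least loaded machine:
  Machine 1: jobs [19, 16, 9], load = 44
  Machine 2: jobs [19, 12, 10, 7], load = 48
Makespan = max load = 48

48


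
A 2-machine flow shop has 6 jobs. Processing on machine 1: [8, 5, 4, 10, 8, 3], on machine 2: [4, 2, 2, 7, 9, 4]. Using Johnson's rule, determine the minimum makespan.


Apply Johnson's rule:
  Group 1 (a <= b): [(6, 3, 4), (5, 8, 9)]
  Group 2 (a > b): [(4, 10, 7), (1, 8, 4), (2, 5, 2), (3, 4, 2)]
Optimal job order: [6, 5, 4, 1, 2, 3]
Schedule:
  Job 6: M1 done at 3, M2 done at 7
  Job 5: M1 done at 11, M2 done at 20
  Job 4: M1 done at 21, M2 done at 28
  Job 1: M1 done at 29, M2 done at 33
  Job 2: M1 done at 34, M2 done at 36
  Job 3: M1 done at 38, M2 done at 40
Makespan = 40

40


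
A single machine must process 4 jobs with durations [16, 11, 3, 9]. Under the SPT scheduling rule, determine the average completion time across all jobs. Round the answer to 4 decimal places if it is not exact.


Sort jobs by processing time (SPT order): [3, 9, 11, 16]
Compute completion times sequentially:
  Job 1: processing = 3, completes at 3
  Job 2: processing = 9, completes at 12
  Job 3: processing = 11, completes at 23
  Job 4: processing = 16, completes at 39
Sum of completion times = 77
Average completion time = 77/4 = 19.25

19.25


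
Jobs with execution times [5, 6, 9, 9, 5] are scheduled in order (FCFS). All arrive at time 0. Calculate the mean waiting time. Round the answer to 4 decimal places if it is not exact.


FCFS order (as given): [5, 6, 9, 9, 5]
Waiting times:
  Job 1: wait = 0
  Job 2: wait = 5
  Job 3: wait = 11
  Job 4: wait = 20
  Job 5: wait = 29
Sum of waiting times = 65
Average waiting time = 65/5 = 13.0

13.0


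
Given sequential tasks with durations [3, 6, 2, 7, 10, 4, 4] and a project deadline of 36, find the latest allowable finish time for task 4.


LF(activity 4) = deadline - sum of successor durations
Successors: activities 5 through 7 with durations [10, 4, 4]
Sum of successor durations = 18
LF = 36 - 18 = 18

18


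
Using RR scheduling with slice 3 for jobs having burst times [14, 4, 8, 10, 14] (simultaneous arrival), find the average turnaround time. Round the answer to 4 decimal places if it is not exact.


Time quantum = 3
Execution trace:
  J1 runs 3 units, time = 3
  J2 runs 3 units, time = 6
  J3 runs 3 units, time = 9
  J4 runs 3 units, time = 12
  J5 runs 3 units, time = 15
  J1 runs 3 units, time = 18
  J2 runs 1 units, time = 19
  J3 runs 3 units, time = 22
  J4 runs 3 units, time = 25
  J5 runs 3 units, time = 28
  J1 runs 3 units, time = 31
  J3 runs 2 units, time = 33
  J4 runs 3 units, time = 36
  J5 runs 3 units, time = 39
  J1 runs 3 units, time = 42
  J4 runs 1 units, time = 43
  J5 runs 3 units, time = 46
  J1 runs 2 units, time = 48
  J5 runs 2 units, time = 50
Finish times: [48, 19, 33, 43, 50]
Average turnaround = 193/5 = 38.6

38.6


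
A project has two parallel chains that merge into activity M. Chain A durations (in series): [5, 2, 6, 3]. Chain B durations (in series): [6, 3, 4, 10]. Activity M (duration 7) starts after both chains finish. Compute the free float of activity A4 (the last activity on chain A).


ES(A4) = sum of predecessors on chain A = 13
EF(A4) = ES + duration = 13 + 3 = 16
Successor of A4 is M. ES(M) = max(sum(A), sum(B)) = max(16, 23) = 23
Free float = ES(successor) - EF(current) = 23 - 16 = 7

7


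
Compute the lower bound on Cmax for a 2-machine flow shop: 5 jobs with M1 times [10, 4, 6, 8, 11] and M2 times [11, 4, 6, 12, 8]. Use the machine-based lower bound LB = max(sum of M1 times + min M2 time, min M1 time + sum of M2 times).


LB1 = sum(M1 times) + min(M2 times) = 39 + 4 = 43
LB2 = min(M1 times) + sum(M2 times) = 4 + 41 = 45
Lower bound = max(LB1, LB2) = max(43, 45) = 45

45


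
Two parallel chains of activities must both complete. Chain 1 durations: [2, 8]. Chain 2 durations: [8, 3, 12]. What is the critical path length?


Path A total = 2 + 8 = 10
Path B total = 8 + 3 + 12 = 23
Critical path = longest path = max(10, 23) = 23

23


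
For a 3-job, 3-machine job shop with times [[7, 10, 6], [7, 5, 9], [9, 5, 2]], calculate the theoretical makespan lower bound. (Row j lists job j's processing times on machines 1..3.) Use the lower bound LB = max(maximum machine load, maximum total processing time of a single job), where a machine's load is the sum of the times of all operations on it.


Machine loads:
  Machine 1: 7 + 7 + 9 = 23
  Machine 2: 10 + 5 + 5 = 20
  Machine 3: 6 + 9 + 2 = 17
Max machine load = 23
Job totals:
  Job 1: 23
  Job 2: 21
  Job 3: 16
Max job total = 23
Lower bound = max(23, 23) = 23

23


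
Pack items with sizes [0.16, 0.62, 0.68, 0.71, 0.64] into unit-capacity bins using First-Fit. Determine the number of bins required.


Place items sequentially using First-Fit:
  Item 0.16 -> new Bin 1
  Item 0.62 -> Bin 1 (now 0.78)
  Item 0.68 -> new Bin 2
  Item 0.71 -> new Bin 3
  Item 0.64 -> new Bin 4
Total bins used = 4

4


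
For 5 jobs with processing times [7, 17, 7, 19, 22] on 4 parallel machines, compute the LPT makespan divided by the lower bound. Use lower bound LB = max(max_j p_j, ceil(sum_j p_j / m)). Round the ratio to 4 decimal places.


LPT order: [22, 19, 17, 7, 7]
Machine loads after assignment: [22, 19, 17, 14]
LPT makespan = 22
Lower bound = max(max_job, ceil(total/4)) = max(22, 18) = 22
Ratio = 22 / 22 = 1.0

1.0


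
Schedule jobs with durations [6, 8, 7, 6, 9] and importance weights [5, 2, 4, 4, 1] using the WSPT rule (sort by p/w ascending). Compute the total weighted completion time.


Compute p/w ratios and sort ascending (WSPT): [(6, 5), (6, 4), (7, 4), (8, 2), (9, 1)]
Compute weighted completion times:
  Job (p=6,w=5): C=6, w*C=5*6=30
  Job (p=6,w=4): C=12, w*C=4*12=48
  Job (p=7,w=4): C=19, w*C=4*19=76
  Job (p=8,w=2): C=27, w*C=2*27=54
  Job (p=9,w=1): C=36, w*C=1*36=36
Total weighted completion time = 244

244


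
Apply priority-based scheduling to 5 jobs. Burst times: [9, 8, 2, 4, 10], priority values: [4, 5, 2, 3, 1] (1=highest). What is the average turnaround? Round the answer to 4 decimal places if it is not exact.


Sort by priority (ascending = highest first):
Order: [(1, 10), (2, 2), (3, 4), (4, 9), (5, 8)]
Completion times:
  Priority 1, burst=10, C=10
  Priority 2, burst=2, C=12
  Priority 3, burst=4, C=16
  Priority 4, burst=9, C=25
  Priority 5, burst=8, C=33
Average turnaround = 96/5 = 19.2

19.2


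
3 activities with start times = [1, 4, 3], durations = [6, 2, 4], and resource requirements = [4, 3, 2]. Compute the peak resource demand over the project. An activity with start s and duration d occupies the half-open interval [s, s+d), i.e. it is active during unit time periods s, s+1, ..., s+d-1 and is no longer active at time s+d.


Each activity i is active on [start_i, start_i + duration_i).
Compute total resource usage per time slot:
  t=0: active resources = [], total = 0
  t=1: active resources = [4], total = 4
  t=2: active resources = [4], total = 4
  t=3: active resources = [4, 2], total = 6
  t=4: active resources = [4, 3, 2], total = 9
  t=5: active resources = [4, 3, 2], total = 9
  t=6: active resources = [4, 2], total = 6
Peak resource demand = 9

9


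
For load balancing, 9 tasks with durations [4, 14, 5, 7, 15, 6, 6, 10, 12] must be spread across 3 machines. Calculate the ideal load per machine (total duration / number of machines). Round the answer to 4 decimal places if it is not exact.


Total processing time = 4 + 14 + 5 + 7 + 15 + 6 + 6 + 10 + 12 = 79
Number of machines = 3
Ideal balanced load = 79 / 3 = 26.3333

26.3333


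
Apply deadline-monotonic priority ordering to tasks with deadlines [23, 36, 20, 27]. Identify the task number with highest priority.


Sort tasks by relative deadline (ascending):
  Task 3: deadline = 20
  Task 1: deadline = 23
  Task 4: deadline = 27
  Task 2: deadline = 36
Priority order (highest first): [3, 1, 4, 2]
Highest priority task = 3

3


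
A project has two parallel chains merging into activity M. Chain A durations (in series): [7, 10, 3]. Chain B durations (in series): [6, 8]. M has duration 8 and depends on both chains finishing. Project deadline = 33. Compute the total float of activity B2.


Forward pass: ES(B2) = sum of predecessors on chain B = 6
EF = ES + duration = 6 + 8 = 14
Backward pass: LF(M) = deadline = 33; LS(M) = 33 - 8 = 25
LF(B2) = LS(M) - sum(successors on chain B) = 25 - 0 = 25
LS = LF - duration = 25 - 8 = 17
Total float = LS - ES = 17 - 6 = 11

11


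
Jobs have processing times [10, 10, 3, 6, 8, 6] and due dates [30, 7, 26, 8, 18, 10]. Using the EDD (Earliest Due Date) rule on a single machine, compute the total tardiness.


Sort by due date (EDD order): [(10, 7), (6, 8), (6, 10), (8, 18), (3, 26), (10, 30)]
Compute completion times and tardiness:
  Job 1: p=10, d=7, C=10, tardiness=max(0,10-7)=3
  Job 2: p=6, d=8, C=16, tardiness=max(0,16-8)=8
  Job 3: p=6, d=10, C=22, tardiness=max(0,22-10)=12
  Job 4: p=8, d=18, C=30, tardiness=max(0,30-18)=12
  Job 5: p=3, d=26, C=33, tardiness=max(0,33-26)=7
  Job 6: p=10, d=30, C=43, tardiness=max(0,43-30)=13
Total tardiness = 55

55


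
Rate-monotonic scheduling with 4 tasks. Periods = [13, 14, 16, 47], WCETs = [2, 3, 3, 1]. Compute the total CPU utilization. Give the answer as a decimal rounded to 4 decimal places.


Compute individual utilizations (exact fractions):
  Task 1: C/T = 2/13 (approx. 0.1538)
  Task 2: C/T = 3/14 (approx. 0.2143)
  Task 3: C/T = 3/16 (approx. 0.1875)
  Task 4: C/T = 1/47 (approx. 0.0213)
Total utilization U = 2/13 + 3/14 + 3/16 + 1/47 = 39479/68432
Rounded to 4 decimal places: U = 0.5769
RM (Liu & Layland) bound for 4 tasks = 0.756828; compare with U = 39479/68432 (approx. 0.576908)
U <= bound, so schedulable by RM sufficient condition.

0.5769


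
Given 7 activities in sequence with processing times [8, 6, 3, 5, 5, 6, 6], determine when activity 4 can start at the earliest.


Activity 4 starts after activities 1 through 3 complete.
Predecessor durations: [8, 6, 3]
ES = 8 + 6 + 3 = 17

17


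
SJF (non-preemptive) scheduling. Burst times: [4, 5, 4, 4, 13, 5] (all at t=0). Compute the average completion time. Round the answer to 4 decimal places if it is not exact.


SJF order (ascending): [4, 4, 4, 5, 5, 13]
Completion times:
  Job 1: burst=4, C=4
  Job 2: burst=4, C=8
  Job 3: burst=4, C=12
  Job 4: burst=5, C=17
  Job 5: burst=5, C=22
  Job 6: burst=13, C=35
Average completion = 98/6 = 16.3333

16.3333


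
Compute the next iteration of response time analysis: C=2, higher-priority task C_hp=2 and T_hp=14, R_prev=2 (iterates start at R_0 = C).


R_next = C + ceil(R_prev / T_hp) * C_hp
ceil(2 / 14) = ceil(0.1429) = 1
Interference = 1 * 2 = 2
R_next = 2 + 2 = 4

4


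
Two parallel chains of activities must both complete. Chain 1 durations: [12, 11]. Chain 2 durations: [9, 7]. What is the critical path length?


Path A total = 12 + 11 = 23
Path B total = 9 + 7 = 16
Critical path = longest path = max(23, 16) = 23

23


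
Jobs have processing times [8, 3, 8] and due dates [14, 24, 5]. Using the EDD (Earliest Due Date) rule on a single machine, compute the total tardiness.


Sort by due date (EDD order): [(8, 5), (8, 14), (3, 24)]
Compute completion times and tardiness:
  Job 1: p=8, d=5, C=8, tardiness=max(0,8-5)=3
  Job 2: p=8, d=14, C=16, tardiness=max(0,16-14)=2
  Job 3: p=3, d=24, C=19, tardiness=max(0,19-24)=0
Total tardiness = 5

5


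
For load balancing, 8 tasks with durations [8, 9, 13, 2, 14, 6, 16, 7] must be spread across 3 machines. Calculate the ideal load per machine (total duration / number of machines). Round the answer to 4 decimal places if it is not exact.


Total processing time = 8 + 9 + 13 + 2 + 14 + 6 + 16 + 7 = 75
Number of machines = 3
Ideal balanced load = 75 / 3 = 25.0

25.0


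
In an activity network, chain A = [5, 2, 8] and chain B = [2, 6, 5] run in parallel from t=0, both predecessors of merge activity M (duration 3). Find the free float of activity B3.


ES(B3) = sum of predecessors on chain B = 8
EF(B3) = ES + duration = 8 + 5 = 13
Successor of B3 is M. ES(M) = max(sum(A), sum(B)) = max(15, 13) = 15
Free float = ES(successor) - EF(current) = 15 - 13 = 2

2


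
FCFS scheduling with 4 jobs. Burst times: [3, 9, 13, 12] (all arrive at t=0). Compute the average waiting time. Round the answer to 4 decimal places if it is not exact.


FCFS order (as given): [3, 9, 13, 12]
Waiting times:
  Job 1: wait = 0
  Job 2: wait = 3
  Job 3: wait = 12
  Job 4: wait = 25
Sum of waiting times = 40
Average waiting time = 40/4 = 10.0

10.0


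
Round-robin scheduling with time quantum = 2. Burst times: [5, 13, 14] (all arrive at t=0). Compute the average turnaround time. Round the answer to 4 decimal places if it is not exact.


Time quantum = 2
Execution trace:
  J1 runs 2 units, time = 2
  J2 runs 2 units, time = 4
  J3 runs 2 units, time = 6
  J1 runs 2 units, time = 8
  J2 runs 2 units, time = 10
  J3 runs 2 units, time = 12
  J1 runs 1 units, time = 13
  J2 runs 2 units, time = 15
  J3 runs 2 units, time = 17
  J2 runs 2 units, time = 19
  J3 runs 2 units, time = 21
  J2 runs 2 units, time = 23
  J3 runs 2 units, time = 25
  J2 runs 2 units, time = 27
  J3 runs 2 units, time = 29
  J2 runs 1 units, time = 30
  J3 runs 2 units, time = 32
Finish times: [13, 30, 32]
Average turnaround = 75/3 = 25.0

25.0


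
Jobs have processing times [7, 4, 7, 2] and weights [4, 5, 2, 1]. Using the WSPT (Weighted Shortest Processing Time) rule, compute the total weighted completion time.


Compute p/w ratios and sort ascending (WSPT): [(4, 5), (7, 4), (2, 1), (7, 2)]
Compute weighted completion times:
  Job (p=4,w=5): C=4, w*C=5*4=20
  Job (p=7,w=4): C=11, w*C=4*11=44
  Job (p=2,w=1): C=13, w*C=1*13=13
  Job (p=7,w=2): C=20, w*C=2*20=40
Total weighted completion time = 117

117


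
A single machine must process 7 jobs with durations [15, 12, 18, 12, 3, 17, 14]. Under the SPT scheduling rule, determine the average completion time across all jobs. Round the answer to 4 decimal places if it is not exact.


Sort jobs by processing time (SPT order): [3, 12, 12, 14, 15, 17, 18]
Compute completion times sequentially:
  Job 1: processing = 3, completes at 3
  Job 2: processing = 12, completes at 15
  Job 3: processing = 12, completes at 27
  Job 4: processing = 14, completes at 41
  Job 5: processing = 15, completes at 56
  Job 6: processing = 17, completes at 73
  Job 7: processing = 18, completes at 91
Sum of completion times = 306
Average completion time = 306/7 = 43.7143

43.7143


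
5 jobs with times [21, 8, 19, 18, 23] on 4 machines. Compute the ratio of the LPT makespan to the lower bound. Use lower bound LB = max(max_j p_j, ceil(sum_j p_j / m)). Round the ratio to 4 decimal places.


LPT order: [23, 21, 19, 18, 8]
Machine loads after assignment: [23, 21, 19, 26]
LPT makespan = 26
Lower bound = max(max_job, ceil(total/4)) = max(23, 23) = 23
Ratio = 26 / 23 = 1.1304

1.1304


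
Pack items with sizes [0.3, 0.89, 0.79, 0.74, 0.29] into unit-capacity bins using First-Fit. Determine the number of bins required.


Place items sequentially using First-Fit:
  Item 0.3 -> new Bin 1
  Item 0.89 -> new Bin 2
  Item 0.79 -> new Bin 3
  Item 0.74 -> new Bin 4
  Item 0.29 -> Bin 1 (now 0.59)
Total bins used = 4

4


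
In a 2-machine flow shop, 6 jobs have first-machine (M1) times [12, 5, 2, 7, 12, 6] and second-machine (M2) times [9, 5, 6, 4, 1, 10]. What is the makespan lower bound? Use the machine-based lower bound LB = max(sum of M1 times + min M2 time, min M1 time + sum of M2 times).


LB1 = sum(M1 times) + min(M2 times) = 44 + 1 = 45
LB2 = min(M1 times) + sum(M2 times) = 2 + 35 = 37
Lower bound = max(LB1, LB2) = max(45, 37) = 45

45


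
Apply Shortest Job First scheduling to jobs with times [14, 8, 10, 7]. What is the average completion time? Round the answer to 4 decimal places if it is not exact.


SJF order (ascending): [7, 8, 10, 14]
Completion times:
  Job 1: burst=7, C=7
  Job 2: burst=8, C=15
  Job 3: burst=10, C=25
  Job 4: burst=14, C=39
Average completion = 86/4 = 21.5

21.5


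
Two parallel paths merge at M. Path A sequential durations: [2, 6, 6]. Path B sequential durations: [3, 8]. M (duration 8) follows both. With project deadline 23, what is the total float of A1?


Forward pass: ES(A1) = sum of predecessors on chain A = 0
EF = ES + duration = 0 + 2 = 2
Backward pass: LF(M) = deadline = 23; LS(M) = 23 - 8 = 15
LF(A1) = LS(M) - sum(successors on chain A) = 15 - 12 = 3
LS = LF - duration = 3 - 2 = 1
Total float = LS - ES = 1 - 0 = 1

1


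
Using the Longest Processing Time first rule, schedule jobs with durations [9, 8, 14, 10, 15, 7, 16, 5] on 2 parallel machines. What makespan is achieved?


Sort jobs in decreasing order (LPT): [16, 15, 14, 10, 9, 8, 7, 5]
Assign each job to the least loaded machine:
  Machine 1: jobs [16, 10, 9, 7], load = 42
  Machine 2: jobs [15, 14, 8, 5], load = 42
Makespan = max load = 42

42


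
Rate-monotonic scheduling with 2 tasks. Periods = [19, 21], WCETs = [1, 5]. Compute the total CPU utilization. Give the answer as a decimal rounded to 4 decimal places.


Compute individual utilizations (exact fractions):
  Task 1: C/T = 1/19 (approx. 0.0526)
  Task 2: C/T = 5/21 (approx. 0.2381)
Total utilization U = 1/19 + 5/21 = 116/399
Rounded to 4 decimal places: U = 0.2907
RM (Liu & Layland) bound for 2 tasks = 0.828427; compare with U = 116/399 (approx. 0.290727)
U <= bound, so schedulable by RM sufficient condition.

0.2907


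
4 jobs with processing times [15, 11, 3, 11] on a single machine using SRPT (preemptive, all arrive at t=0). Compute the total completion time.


Since all jobs arrive at t=0, SRPT equals SPT ordering.
SPT order: [3, 11, 11, 15]
Completion times:
  Job 1: p=3, C=3
  Job 2: p=11, C=14
  Job 3: p=11, C=25
  Job 4: p=15, C=40
Total completion time = 3 + 14 + 25 + 40 = 82

82


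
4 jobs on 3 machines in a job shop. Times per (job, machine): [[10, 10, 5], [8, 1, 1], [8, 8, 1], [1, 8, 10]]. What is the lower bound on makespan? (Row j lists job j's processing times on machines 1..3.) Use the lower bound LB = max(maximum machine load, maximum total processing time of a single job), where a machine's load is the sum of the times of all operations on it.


Machine loads:
  Machine 1: 10 + 8 + 8 + 1 = 27
  Machine 2: 10 + 1 + 8 + 8 = 27
  Machine 3: 5 + 1 + 1 + 10 = 17
Max machine load = 27
Job totals:
  Job 1: 25
  Job 2: 10
  Job 3: 17
  Job 4: 19
Max job total = 25
Lower bound = max(27, 25) = 27

27


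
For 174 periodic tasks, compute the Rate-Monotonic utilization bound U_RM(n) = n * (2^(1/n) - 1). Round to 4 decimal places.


Compute 2^(1/174) = 1.0039915496
Subtract 1: 1.0039915496 - 1 = 0.0039915496
Multiply by n: 174 * 0.0039915496 = 0.6945296304
Round to 4 dp: 0.6945

0.6945


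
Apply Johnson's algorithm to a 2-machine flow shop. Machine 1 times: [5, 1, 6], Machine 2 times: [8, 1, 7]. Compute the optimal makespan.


Apply Johnson's rule:
  Group 1 (a <= b): [(2, 1, 1), (1, 5, 8), (3, 6, 7)]
  Group 2 (a > b): []
Optimal job order: [2, 1, 3]
Schedule:
  Job 2: M1 done at 1, M2 done at 2
  Job 1: M1 done at 6, M2 done at 14
  Job 3: M1 done at 12, M2 done at 21
Makespan = 21

21


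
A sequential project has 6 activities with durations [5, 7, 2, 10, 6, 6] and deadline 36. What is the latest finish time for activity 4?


LF(activity 4) = deadline - sum of successor durations
Successors: activities 5 through 6 with durations [6, 6]
Sum of successor durations = 12
LF = 36 - 12 = 24

24


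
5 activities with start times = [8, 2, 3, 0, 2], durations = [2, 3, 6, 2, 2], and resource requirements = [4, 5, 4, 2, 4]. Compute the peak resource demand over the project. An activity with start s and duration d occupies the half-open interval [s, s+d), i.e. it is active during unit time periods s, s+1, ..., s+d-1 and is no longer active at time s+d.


Each activity i is active on [start_i, start_i + duration_i).
Compute total resource usage per time slot:
  t=0: active resources = [2], total = 2
  t=1: active resources = [2], total = 2
  t=2: active resources = [5, 4], total = 9
  t=3: active resources = [5, 4, 4], total = 13
  t=4: active resources = [5, 4], total = 9
  t=5: active resources = [4], total = 4
  t=6: active resources = [4], total = 4
  t=7: active resources = [4], total = 4
  t=8: active resources = [4, 4], total = 8
  t=9: active resources = [4], total = 4
Peak resource demand = 13

13


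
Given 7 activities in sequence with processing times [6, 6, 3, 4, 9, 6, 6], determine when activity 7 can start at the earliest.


Activity 7 starts after activities 1 through 6 complete.
Predecessor durations: [6, 6, 3, 4, 9, 6]
ES = 6 + 6 + 3 + 4 + 9 + 6 = 34

34


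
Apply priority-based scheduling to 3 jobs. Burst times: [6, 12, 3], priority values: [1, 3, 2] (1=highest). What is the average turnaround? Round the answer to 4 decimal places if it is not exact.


Sort by priority (ascending = highest first):
Order: [(1, 6), (2, 3), (3, 12)]
Completion times:
  Priority 1, burst=6, C=6
  Priority 2, burst=3, C=9
  Priority 3, burst=12, C=21
Average turnaround = 36/3 = 12.0

12.0


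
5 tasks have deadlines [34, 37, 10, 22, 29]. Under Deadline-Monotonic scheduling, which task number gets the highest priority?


Sort tasks by relative deadline (ascending):
  Task 3: deadline = 10
  Task 4: deadline = 22
  Task 5: deadline = 29
  Task 1: deadline = 34
  Task 2: deadline = 37
Priority order (highest first): [3, 4, 5, 1, 2]
Highest priority task = 3

3


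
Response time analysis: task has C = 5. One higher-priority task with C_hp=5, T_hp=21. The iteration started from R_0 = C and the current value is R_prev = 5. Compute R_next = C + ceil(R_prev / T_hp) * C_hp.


R_next = C + ceil(R_prev / T_hp) * C_hp
ceil(5 / 21) = ceil(0.2381) = 1
Interference = 1 * 5 = 5
R_next = 5 + 5 = 10

10


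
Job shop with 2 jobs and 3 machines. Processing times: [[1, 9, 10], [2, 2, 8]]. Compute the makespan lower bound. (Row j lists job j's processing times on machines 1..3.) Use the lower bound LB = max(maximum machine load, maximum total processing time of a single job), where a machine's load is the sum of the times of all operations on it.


Machine loads:
  Machine 1: 1 + 2 = 3
  Machine 2: 9 + 2 = 11
  Machine 3: 10 + 8 = 18
Max machine load = 18
Job totals:
  Job 1: 20
  Job 2: 12
Max job total = 20
Lower bound = max(18, 20) = 20

20


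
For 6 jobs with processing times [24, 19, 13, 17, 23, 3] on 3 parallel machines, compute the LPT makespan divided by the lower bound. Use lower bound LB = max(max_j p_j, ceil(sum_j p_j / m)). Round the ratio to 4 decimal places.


LPT order: [24, 23, 19, 17, 13, 3]
Machine loads after assignment: [27, 36, 36]
LPT makespan = 36
Lower bound = max(max_job, ceil(total/3)) = max(24, 33) = 33
Ratio = 36 / 33 = 1.0909

1.0909


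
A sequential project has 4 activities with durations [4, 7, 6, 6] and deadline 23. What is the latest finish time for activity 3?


LF(activity 3) = deadline - sum of successor durations
Successors: activities 4 through 4 with durations [6]
Sum of successor durations = 6
LF = 23 - 6 = 17

17


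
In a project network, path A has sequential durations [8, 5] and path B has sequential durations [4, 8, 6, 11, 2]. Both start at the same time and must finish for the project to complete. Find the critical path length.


Path A total = 8 + 5 = 13
Path B total = 4 + 8 + 6 + 11 + 2 = 31
Critical path = longest path = max(13, 31) = 31

31


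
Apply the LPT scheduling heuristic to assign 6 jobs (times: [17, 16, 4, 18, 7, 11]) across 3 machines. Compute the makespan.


Sort jobs in decreasing order (LPT): [18, 17, 16, 11, 7, 4]
Assign each job to the least loaded machine:
  Machine 1: jobs [18, 4], load = 22
  Machine 2: jobs [17, 7], load = 24
  Machine 3: jobs [16, 11], load = 27
Makespan = max load = 27

27


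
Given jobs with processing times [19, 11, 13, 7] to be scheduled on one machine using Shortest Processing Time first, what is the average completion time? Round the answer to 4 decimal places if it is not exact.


Sort jobs by processing time (SPT order): [7, 11, 13, 19]
Compute completion times sequentially:
  Job 1: processing = 7, completes at 7
  Job 2: processing = 11, completes at 18
  Job 3: processing = 13, completes at 31
  Job 4: processing = 19, completes at 50
Sum of completion times = 106
Average completion time = 106/4 = 26.5

26.5


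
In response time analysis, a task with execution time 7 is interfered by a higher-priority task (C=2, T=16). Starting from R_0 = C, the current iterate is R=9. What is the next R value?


R_next = C + ceil(R_prev / T_hp) * C_hp
ceil(9 / 16) = ceil(0.5625) = 1
Interference = 1 * 2 = 2
R_next = 7 + 2 = 9
R_next = R_prev, so the iteration has converged (response time = 9).

9


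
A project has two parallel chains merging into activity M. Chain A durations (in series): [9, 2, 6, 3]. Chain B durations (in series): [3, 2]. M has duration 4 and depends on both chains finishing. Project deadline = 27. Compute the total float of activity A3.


Forward pass: ES(A3) = sum of predecessors on chain A = 11
EF = ES + duration = 11 + 6 = 17
Backward pass: LF(M) = deadline = 27; LS(M) = 27 - 4 = 23
LF(A3) = LS(M) - sum(successors on chain A) = 23 - 3 = 20
LS = LF - duration = 20 - 6 = 14
Total float = LS - ES = 14 - 11 = 3

3


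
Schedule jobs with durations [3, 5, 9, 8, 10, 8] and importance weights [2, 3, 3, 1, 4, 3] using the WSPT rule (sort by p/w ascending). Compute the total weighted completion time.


Compute p/w ratios and sort ascending (WSPT): [(3, 2), (5, 3), (10, 4), (8, 3), (9, 3), (8, 1)]
Compute weighted completion times:
  Job (p=3,w=2): C=3, w*C=2*3=6
  Job (p=5,w=3): C=8, w*C=3*8=24
  Job (p=10,w=4): C=18, w*C=4*18=72
  Job (p=8,w=3): C=26, w*C=3*26=78
  Job (p=9,w=3): C=35, w*C=3*35=105
  Job (p=8,w=1): C=43, w*C=1*43=43
Total weighted completion time = 328

328


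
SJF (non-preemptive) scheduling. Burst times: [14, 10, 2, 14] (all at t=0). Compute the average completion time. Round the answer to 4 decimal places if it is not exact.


SJF order (ascending): [2, 10, 14, 14]
Completion times:
  Job 1: burst=2, C=2
  Job 2: burst=10, C=12
  Job 3: burst=14, C=26
  Job 4: burst=14, C=40
Average completion = 80/4 = 20.0

20.0


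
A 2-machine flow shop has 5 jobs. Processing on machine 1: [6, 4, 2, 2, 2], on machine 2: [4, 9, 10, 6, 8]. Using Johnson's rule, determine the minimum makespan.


Apply Johnson's rule:
  Group 1 (a <= b): [(3, 2, 10), (4, 2, 6), (5, 2, 8), (2, 4, 9)]
  Group 2 (a > b): [(1, 6, 4)]
Optimal job order: [3, 4, 5, 2, 1]
Schedule:
  Job 3: M1 done at 2, M2 done at 12
  Job 4: M1 done at 4, M2 done at 18
  Job 5: M1 done at 6, M2 done at 26
  Job 2: M1 done at 10, M2 done at 35
  Job 1: M1 done at 16, M2 done at 39
Makespan = 39

39


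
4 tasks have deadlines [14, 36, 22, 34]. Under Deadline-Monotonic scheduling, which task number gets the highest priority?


Sort tasks by relative deadline (ascending):
  Task 1: deadline = 14
  Task 3: deadline = 22
  Task 4: deadline = 34
  Task 2: deadline = 36
Priority order (highest first): [1, 3, 4, 2]
Highest priority task = 1

1


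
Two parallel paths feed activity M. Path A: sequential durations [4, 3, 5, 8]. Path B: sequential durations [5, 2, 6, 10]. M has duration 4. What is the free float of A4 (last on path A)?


ES(A4) = sum of predecessors on chain A = 12
EF(A4) = ES + duration = 12 + 8 = 20
Successor of A4 is M. ES(M) = max(sum(A), sum(B)) = max(20, 23) = 23
Free float = ES(successor) - EF(current) = 23 - 20 = 3

3


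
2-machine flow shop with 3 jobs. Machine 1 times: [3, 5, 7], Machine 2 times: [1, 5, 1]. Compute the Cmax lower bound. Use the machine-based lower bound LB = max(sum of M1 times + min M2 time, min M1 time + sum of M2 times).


LB1 = sum(M1 times) + min(M2 times) = 15 + 1 = 16
LB2 = min(M1 times) + sum(M2 times) = 3 + 7 = 10
Lower bound = max(LB1, LB2) = max(16, 10) = 16

16


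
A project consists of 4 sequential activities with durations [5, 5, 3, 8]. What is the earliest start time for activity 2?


Activity 2 starts after activities 1 through 1 complete.
Predecessor durations: [5]
ES = 5 = 5

5


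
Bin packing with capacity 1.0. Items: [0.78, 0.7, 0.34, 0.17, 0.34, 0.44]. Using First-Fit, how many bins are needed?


Place items sequentially using First-Fit:
  Item 0.78 -> new Bin 1
  Item 0.7 -> new Bin 2
  Item 0.34 -> new Bin 3
  Item 0.17 -> Bin 1 (now 0.95)
  Item 0.34 -> Bin 3 (now 0.68)
  Item 0.44 -> new Bin 4
Total bins used = 4

4


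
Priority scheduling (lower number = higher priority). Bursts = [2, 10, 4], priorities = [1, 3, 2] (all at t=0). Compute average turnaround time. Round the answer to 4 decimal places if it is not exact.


Sort by priority (ascending = highest first):
Order: [(1, 2), (2, 4), (3, 10)]
Completion times:
  Priority 1, burst=2, C=2
  Priority 2, burst=4, C=6
  Priority 3, burst=10, C=16
Average turnaround = 24/3 = 8.0

8.0


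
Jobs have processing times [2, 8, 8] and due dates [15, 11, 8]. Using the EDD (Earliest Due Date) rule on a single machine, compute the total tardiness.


Sort by due date (EDD order): [(8, 8), (8, 11), (2, 15)]
Compute completion times and tardiness:
  Job 1: p=8, d=8, C=8, tardiness=max(0,8-8)=0
  Job 2: p=8, d=11, C=16, tardiness=max(0,16-11)=5
  Job 3: p=2, d=15, C=18, tardiness=max(0,18-15)=3
Total tardiness = 8

8


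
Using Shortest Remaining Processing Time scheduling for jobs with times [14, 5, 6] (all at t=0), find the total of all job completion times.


Since all jobs arrive at t=0, SRPT equals SPT ordering.
SPT order: [5, 6, 14]
Completion times:
  Job 1: p=5, C=5
  Job 2: p=6, C=11
  Job 3: p=14, C=25
Total completion time = 5 + 11 + 25 = 41

41


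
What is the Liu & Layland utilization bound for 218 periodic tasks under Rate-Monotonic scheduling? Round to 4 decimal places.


Compute 2^(1/218) = 1.0031846344
Subtract 1: 1.0031846344 - 1 = 0.0031846344
Multiply by n: 218 * 0.0031846344 = 0.6942502992
Round to 4 dp: 0.6943

0.6943


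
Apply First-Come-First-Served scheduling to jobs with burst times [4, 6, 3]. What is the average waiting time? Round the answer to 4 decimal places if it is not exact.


FCFS order (as given): [4, 6, 3]
Waiting times:
  Job 1: wait = 0
  Job 2: wait = 4
  Job 3: wait = 10
Sum of waiting times = 14
Average waiting time = 14/3 = 4.6667

4.6667


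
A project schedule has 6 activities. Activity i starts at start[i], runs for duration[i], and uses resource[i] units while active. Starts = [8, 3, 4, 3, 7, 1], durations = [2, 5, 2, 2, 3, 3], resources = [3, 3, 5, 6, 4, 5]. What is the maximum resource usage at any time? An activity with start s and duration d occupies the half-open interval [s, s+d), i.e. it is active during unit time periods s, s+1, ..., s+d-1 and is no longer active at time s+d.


Each activity i is active on [start_i, start_i + duration_i).
Compute total resource usage per time slot:
  t=0: active resources = [], total = 0
  t=1: active resources = [5], total = 5
  t=2: active resources = [5], total = 5
  t=3: active resources = [3, 6, 5], total = 14
  t=4: active resources = [3, 5, 6], total = 14
  t=5: active resources = [3, 5], total = 8
  t=6: active resources = [3], total = 3
  t=7: active resources = [3, 4], total = 7
  t=8: active resources = [3, 4], total = 7
  t=9: active resources = [3, 4], total = 7
Peak resource demand = 14

14


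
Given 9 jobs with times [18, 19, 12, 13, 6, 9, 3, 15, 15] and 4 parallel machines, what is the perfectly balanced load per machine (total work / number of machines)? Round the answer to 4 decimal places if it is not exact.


Total processing time = 18 + 19 + 12 + 13 + 6 + 9 + 3 + 15 + 15 = 110
Number of machines = 4
Ideal balanced load = 110 / 4 = 27.5

27.5


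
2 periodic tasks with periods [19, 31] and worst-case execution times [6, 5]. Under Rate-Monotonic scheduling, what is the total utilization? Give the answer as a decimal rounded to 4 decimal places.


Compute individual utilizations (exact fractions):
  Task 1: C/T = 6/19 (approx. 0.3158)
  Task 2: C/T = 5/31 (approx. 0.1613)
Total utilization U = 6/19 + 5/31 = 281/589
Rounded to 4 decimal places: U = 0.4771
RM (Liu & Layland) bound for 2 tasks = 0.828427; compare with U = 281/589 (approx. 0.477080)
U <= bound, so schedulable by RM sufficient condition.

0.4771


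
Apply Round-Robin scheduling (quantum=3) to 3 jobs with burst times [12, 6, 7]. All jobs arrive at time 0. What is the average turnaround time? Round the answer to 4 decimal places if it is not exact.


Time quantum = 3
Execution trace:
  J1 runs 3 units, time = 3
  J2 runs 3 units, time = 6
  J3 runs 3 units, time = 9
  J1 runs 3 units, time = 12
  J2 runs 3 units, time = 15
  J3 runs 3 units, time = 18
  J1 runs 3 units, time = 21
  J3 runs 1 units, time = 22
  J1 runs 3 units, time = 25
Finish times: [25, 15, 22]
Average turnaround = 62/3 = 20.6667

20.6667


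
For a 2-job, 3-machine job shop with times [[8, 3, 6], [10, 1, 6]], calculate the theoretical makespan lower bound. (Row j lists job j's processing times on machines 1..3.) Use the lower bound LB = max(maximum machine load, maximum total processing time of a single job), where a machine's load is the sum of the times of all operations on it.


Machine loads:
  Machine 1: 8 + 10 = 18
  Machine 2: 3 + 1 = 4
  Machine 3: 6 + 6 = 12
Max machine load = 18
Job totals:
  Job 1: 17
  Job 2: 17
Max job total = 17
Lower bound = max(18, 17) = 18

18


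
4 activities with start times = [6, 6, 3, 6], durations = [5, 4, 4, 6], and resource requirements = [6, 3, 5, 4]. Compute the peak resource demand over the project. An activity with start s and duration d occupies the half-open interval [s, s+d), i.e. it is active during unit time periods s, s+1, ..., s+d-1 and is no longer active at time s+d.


Each activity i is active on [start_i, start_i + duration_i).
Compute total resource usage per time slot:
  t=0: active resources = [], total = 0
  t=1: active resources = [], total = 0
  t=2: active resources = [], total = 0
  t=3: active resources = [5], total = 5
  t=4: active resources = [5], total = 5
  t=5: active resources = [5], total = 5
  t=6: active resources = [6, 3, 5, 4], total = 18
  t=7: active resources = [6, 3, 4], total = 13
  t=8: active resources = [6, 3, 4], total = 13
  t=9: active resources = [6, 3, 4], total = 13
  t=10: active resources = [6, 4], total = 10
  t=11: active resources = [4], total = 4
Peak resource demand = 18

18


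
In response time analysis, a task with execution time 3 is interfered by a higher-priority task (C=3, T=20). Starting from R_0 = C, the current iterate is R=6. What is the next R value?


R_next = C + ceil(R_prev / T_hp) * C_hp
ceil(6 / 20) = ceil(0.3) = 1
Interference = 1 * 3 = 3
R_next = 3 + 3 = 6
R_next = R_prev, so the iteration has converged (response time = 6).

6


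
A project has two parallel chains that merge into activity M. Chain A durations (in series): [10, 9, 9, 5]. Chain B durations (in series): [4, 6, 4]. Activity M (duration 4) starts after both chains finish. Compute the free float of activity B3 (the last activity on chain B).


ES(B3) = sum of predecessors on chain B = 10
EF(B3) = ES + duration = 10 + 4 = 14
Successor of B3 is M. ES(M) = max(sum(A), sum(B)) = max(33, 14) = 33
Free float = ES(successor) - EF(current) = 33 - 14 = 19

19


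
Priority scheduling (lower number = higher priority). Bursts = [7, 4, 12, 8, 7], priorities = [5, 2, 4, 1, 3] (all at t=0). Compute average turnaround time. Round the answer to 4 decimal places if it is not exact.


Sort by priority (ascending = highest first):
Order: [(1, 8), (2, 4), (3, 7), (4, 12), (5, 7)]
Completion times:
  Priority 1, burst=8, C=8
  Priority 2, burst=4, C=12
  Priority 3, burst=7, C=19
  Priority 4, burst=12, C=31
  Priority 5, burst=7, C=38
Average turnaround = 108/5 = 21.6

21.6


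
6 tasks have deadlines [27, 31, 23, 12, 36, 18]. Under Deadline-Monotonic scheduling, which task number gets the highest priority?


Sort tasks by relative deadline (ascending):
  Task 4: deadline = 12
  Task 6: deadline = 18
  Task 3: deadline = 23
  Task 1: deadline = 27
  Task 2: deadline = 31
  Task 5: deadline = 36
Priority order (highest first): [4, 6, 3, 1, 2, 5]
Highest priority task = 4

4


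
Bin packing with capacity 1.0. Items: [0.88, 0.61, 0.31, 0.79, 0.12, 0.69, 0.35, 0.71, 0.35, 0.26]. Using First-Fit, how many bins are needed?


Place items sequentially using First-Fit:
  Item 0.88 -> new Bin 1
  Item 0.61 -> new Bin 2
  Item 0.31 -> Bin 2 (now 0.92)
  Item 0.79 -> new Bin 3
  Item 0.12 -> Bin 1 (now 1.0)
  Item 0.69 -> new Bin 4
  Item 0.35 -> new Bin 5
  Item 0.71 -> new Bin 6
  Item 0.35 -> Bin 5 (now 0.7)
  Item 0.26 -> Bin 4 (now 0.95)
Total bins used = 6

6


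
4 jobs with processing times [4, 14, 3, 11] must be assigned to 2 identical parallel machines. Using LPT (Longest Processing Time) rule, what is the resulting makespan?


Sort jobs in decreasing order (LPT): [14, 11, 4, 3]
Assign each job to the least loaded machine:
  Machine 1: jobs [14, 3], load = 17
  Machine 2: jobs [11, 4], load = 15
Makespan = max load = 17

17


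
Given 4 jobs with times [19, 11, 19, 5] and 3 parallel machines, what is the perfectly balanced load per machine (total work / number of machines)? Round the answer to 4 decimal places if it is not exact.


Total processing time = 19 + 11 + 19 + 5 = 54
Number of machines = 3
Ideal balanced load = 54 / 3 = 18.0

18.0


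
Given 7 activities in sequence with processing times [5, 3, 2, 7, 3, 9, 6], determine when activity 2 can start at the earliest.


Activity 2 starts after activities 1 through 1 complete.
Predecessor durations: [5]
ES = 5 = 5

5


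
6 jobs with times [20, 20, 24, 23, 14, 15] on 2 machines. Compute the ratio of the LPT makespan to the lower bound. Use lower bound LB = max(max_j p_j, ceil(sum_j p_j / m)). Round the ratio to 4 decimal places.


LPT order: [24, 23, 20, 20, 15, 14]
Machine loads after assignment: [58, 58]
LPT makespan = 58
Lower bound = max(max_job, ceil(total/2)) = max(24, 58) = 58
Ratio = 58 / 58 = 1.0

1.0


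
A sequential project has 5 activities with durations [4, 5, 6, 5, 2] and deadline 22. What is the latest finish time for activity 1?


LF(activity 1) = deadline - sum of successor durations
Successors: activities 2 through 5 with durations [5, 6, 5, 2]
Sum of successor durations = 18
LF = 22 - 18 = 4

4


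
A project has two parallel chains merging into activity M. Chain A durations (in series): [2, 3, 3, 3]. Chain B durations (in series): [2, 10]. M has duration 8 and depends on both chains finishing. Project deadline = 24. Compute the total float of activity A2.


Forward pass: ES(A2) = sum of predecessors on chain A = 2
EF = ES + duration = 2 + 3 = 5
Backward pass: LF(M) = deadline = 24; LS(M) = 24 - 8 = 16
LF(A2) = LS(M) - sum(successors on chain A) = 16 - 6 = 10
LS = LF - duration = 10 - 3 = 7
Total float = LS - ES = 7 - 2 = 5

5


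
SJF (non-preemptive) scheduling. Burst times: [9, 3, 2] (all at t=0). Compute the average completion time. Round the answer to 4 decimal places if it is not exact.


SJF order (ascending): [2, 3, 9]
Completion times:
  Job 1: burst=2, C=2
  Job 2: burst=3, C=5
  Job 3: burst=9, C=14
Average completion = 21/3 = 7.0

7.0


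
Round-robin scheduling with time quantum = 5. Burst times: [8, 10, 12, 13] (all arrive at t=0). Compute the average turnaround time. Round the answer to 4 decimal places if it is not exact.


Time quantum = 5
Execution trace:
  J1 runs 5 units, time = 5
  J2 runs 5 units, time = 10
  J3 runs 5 units, time = 15
  J4 runs 5 units, time = 20
  J1 runs 3 units, time = 23
  J2 runs 5 units, time = 28
  J3 runs 5 units, time = 33
  J4 runs 5 units, time = 38
  J3 runs 2 units, time = 40
  J4 runs 3 units, time = 43
Finish times: [23, 28, 40, 43]
Average turnaround = 134/4 = 33.5

33.5
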